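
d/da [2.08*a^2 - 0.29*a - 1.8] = 4.16*a - 0.29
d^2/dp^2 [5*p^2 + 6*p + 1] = 10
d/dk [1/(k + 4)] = -1/(k + 4)^2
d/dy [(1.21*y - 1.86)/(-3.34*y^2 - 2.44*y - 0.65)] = (4.0414*y^2 - 12.4248*y - 5.3249)/(11.1556*y^4 + 16.2992*y^3 + 10.2956*y^2 + 3.172*y + 0.4225)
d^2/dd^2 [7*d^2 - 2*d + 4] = 14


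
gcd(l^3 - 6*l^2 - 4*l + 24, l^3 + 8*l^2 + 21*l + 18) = l + 2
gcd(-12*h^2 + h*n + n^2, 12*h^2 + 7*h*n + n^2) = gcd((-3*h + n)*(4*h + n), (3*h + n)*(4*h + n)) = 4*h + n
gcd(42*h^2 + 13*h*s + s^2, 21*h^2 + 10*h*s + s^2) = 7*h + s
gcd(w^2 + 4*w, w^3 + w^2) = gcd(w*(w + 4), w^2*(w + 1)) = w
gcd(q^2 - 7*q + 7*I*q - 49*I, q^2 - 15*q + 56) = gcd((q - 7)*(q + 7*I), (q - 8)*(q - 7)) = q - 7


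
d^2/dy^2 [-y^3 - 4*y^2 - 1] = -6*y - 8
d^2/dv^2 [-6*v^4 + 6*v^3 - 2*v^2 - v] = -72*v^2 + 36*v - 4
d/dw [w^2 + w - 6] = 2*w + 1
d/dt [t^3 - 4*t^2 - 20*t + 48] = 3*t^2 - 8*t - 20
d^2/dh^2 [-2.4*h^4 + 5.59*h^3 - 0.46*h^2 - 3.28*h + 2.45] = -28.8*h^2 + 33.54*h - 0.92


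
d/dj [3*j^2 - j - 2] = 6*j - 1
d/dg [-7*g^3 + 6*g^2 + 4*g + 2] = -21*g^2 + 12*g + 4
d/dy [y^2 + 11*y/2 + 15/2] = 2*y + 11/2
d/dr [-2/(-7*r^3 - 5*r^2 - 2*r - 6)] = 2*(-21*r^2 - 10*r - 2)/(7*r^3 + 5*r^2 + 2*r + 6)^2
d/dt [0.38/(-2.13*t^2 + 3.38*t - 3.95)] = (1.6188*t - 1.2844)/(2.13*t^2 - 3.38*t + 3.95)^2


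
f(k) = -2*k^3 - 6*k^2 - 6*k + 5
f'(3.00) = -96.00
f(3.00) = -121.00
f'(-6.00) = -150.00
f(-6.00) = 257.00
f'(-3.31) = -32.02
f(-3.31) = 31.65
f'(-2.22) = -8.93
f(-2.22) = 10.63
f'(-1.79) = -3.74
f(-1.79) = 7.99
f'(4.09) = -155.45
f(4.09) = -256.74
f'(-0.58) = -1.06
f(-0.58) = 6.85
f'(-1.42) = -1.06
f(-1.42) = 7.15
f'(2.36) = -67.74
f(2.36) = -68.87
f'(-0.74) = -0.41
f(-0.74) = 6.96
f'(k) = -6*k^2 - 12*k - 6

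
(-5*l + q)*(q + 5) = -5*l*q - 25*l + q^2 + 5*q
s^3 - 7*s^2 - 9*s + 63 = (s - 7)*(s - 3)*(s + 3)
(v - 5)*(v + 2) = v^2 - 3*v - 10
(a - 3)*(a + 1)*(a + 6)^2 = a^4 + 10*a^3 + 9*a^2 - 108*a - 108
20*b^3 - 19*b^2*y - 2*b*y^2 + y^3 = (-5*b + y)*(-b + y)*(4*b + y)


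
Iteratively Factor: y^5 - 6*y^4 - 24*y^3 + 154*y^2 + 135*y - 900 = (y + 4)*(y^4 - 10*y^3 + 16*y^2 + 90*y - 225) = (y - 5)*(y + 4)*(y^3 - 5*y^2 - 9*y + 45) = (y - 5)*(y + 3)*(y + 4)*(y^2 - 8*y + 15) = (y - 5)*(y - 3)*(y + 3)*(y + 4)*(y - 5)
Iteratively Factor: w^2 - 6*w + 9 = (w - 3)*(w - 3)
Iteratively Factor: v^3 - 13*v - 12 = (v + 3)*(v^2 - 3*v - 4) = (v + 1)*(v + 3)*(v - 4)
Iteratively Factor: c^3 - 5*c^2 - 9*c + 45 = (c - 5)*(c^2 - 9) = (c - 5)*(c - 3)*(c + 3)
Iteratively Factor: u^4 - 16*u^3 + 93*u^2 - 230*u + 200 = (u - 5)*(u^3 - 11*u^2 + 38*u - 40) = (u - 5)*(u - 4)*(u^2 - 7*u + 10) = (u - 5)*(u - 4)*(u - 2)*(u - 5)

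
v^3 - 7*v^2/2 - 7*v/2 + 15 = (v - 3)*(v - 5/2)*(v + 2)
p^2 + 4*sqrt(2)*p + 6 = (p + sqrt(2))*(p + 3*sqrt(2))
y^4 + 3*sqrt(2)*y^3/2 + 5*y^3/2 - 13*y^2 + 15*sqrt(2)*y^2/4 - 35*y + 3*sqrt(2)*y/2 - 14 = (y + 1/2)*(y + 2)*(y - 2*sqrt(2))*(y + 7*sqrt(2)/2)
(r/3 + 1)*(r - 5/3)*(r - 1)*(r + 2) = r^4/3 + 7*r^3/9 - 17*r^2/9 - 23*r/9 + 10/3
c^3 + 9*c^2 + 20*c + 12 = (c + 1)*(c + 2)*(c + 6)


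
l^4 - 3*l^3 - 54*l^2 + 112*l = l*(l - 8)*(l - 2)*(l + 7)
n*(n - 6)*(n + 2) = n^3 - 4*n^2 - 12*n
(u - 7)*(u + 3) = u^2 - 4*u - 21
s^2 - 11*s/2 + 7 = (s - 7/2)*(s - 2)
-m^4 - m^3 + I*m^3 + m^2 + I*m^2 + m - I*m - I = (m + 1)*(m - I)*(I*m - I)*(I*m + I)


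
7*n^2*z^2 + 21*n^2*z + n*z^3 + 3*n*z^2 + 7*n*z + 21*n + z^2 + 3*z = (7*n + z)*(z + 3)*(n*z + 1)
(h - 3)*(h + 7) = h^2 + 4*h - 21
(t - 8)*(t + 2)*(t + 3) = t^3 - 3*t^2 - 34*t - 48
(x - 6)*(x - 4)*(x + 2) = x^3 - 8*x^2 + 4*x + 48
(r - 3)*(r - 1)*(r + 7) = r^3 + 3*r^2 - 25*r + 21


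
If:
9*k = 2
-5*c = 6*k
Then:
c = -4/15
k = 2/9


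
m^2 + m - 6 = (m - 2)*(m + 3)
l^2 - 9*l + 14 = (l - 7)*(l - 2)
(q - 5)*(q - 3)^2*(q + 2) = q^4 - 9*q^3 + 17*q^2 + 33*q - 90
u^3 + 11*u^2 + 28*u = u*(u + 4)*(u + 7)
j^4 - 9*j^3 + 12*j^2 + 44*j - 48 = (j - 6)*(j - 4)*(j - 1)*(j + 2)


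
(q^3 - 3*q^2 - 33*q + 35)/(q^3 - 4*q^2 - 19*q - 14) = (q^2 + 4*q - 5)/(q^2 + 3*q + 2)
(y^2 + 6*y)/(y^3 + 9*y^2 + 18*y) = 1/(y + 3)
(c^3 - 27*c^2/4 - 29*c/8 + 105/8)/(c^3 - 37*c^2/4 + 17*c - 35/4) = (c + 3/2)/(c - 1)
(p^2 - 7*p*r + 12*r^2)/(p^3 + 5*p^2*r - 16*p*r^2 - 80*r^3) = (p - 3*r)/(p^2 + 9*p*r + 20*r^2)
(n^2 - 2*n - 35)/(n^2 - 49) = (n + 5)/(n + 7)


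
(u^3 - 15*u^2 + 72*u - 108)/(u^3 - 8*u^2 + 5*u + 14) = (u^3 - 15*u^2 + 72*u - 108)/(u^3 - 8*u^2 + 5*u + 14)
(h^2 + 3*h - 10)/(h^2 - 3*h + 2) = (h + 5)/(h - 1)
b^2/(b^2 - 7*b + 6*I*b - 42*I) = b^2/(b^2 + b*(-7 + 6*I) - 42*I)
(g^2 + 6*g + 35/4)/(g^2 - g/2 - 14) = (g + 5/2)/(g - 4)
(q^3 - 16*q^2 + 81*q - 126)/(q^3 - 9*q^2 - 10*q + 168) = (q - 3)/(q + 4)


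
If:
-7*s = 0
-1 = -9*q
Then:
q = 1/9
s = 0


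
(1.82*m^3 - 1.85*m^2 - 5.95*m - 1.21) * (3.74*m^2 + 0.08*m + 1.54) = 6.8068*m^5 - 6.7734*m^4 - 19.5982*m^3 - 7.8504*m^2 - 9.2598*m - 1.8634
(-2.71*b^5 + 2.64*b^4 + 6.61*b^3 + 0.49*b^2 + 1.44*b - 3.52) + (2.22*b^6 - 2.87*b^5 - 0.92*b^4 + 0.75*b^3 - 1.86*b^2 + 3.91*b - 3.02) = 2.22*b^6 - 5.58*b^5 + 1.72*b^4 + 7.36*b^3 - 1.37*b^2 + 5.35*b - 6.54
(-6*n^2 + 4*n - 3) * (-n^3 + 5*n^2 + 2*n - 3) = 6*n^5 - 34*n^4 + 11*n^3 + 11*n^2 - 18*n + 9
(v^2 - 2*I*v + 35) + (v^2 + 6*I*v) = 2*v^2 + 4*I*v + 35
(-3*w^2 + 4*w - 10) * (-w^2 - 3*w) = 3*w^4 + 5*w^3 - 2*w^2 + 30*w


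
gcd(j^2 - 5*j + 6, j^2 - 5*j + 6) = j^2 - 5*j + 6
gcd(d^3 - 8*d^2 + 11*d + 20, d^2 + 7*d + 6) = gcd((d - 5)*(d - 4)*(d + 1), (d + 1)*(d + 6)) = d + 1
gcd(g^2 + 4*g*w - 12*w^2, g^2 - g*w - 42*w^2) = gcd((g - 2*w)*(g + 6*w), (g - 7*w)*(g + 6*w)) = g + 6*w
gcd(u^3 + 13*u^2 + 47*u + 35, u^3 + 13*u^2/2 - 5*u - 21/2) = u^2 + 8*u + 7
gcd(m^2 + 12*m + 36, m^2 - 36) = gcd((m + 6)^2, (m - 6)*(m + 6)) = m + 6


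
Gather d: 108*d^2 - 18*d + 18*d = 108*d^2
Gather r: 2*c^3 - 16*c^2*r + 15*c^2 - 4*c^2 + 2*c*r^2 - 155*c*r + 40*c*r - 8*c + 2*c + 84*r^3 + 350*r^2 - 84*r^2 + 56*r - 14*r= 2*c^3 + 11*c^2 - 6*c + 84*r^3 + r^2*(2*c + 266) + r*(-16*c^2 - 115*c + 42)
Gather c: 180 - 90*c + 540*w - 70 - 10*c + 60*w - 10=-100*c + 600*w + 100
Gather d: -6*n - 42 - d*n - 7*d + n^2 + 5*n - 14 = d*(-n - 7) + n^2 - n - 56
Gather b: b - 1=b - 1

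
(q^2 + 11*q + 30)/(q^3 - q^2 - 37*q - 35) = (q + 6)/(q^2 - 6*q - 7)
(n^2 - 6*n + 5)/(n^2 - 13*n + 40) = (n - 1)/(n - 8)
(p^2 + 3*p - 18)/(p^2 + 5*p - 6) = (p - 3)/(p - 1)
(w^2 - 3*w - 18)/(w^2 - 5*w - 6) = (w + 3)/(w + 1)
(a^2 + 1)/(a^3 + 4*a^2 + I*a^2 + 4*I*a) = (a - I)/(a*(a + 4))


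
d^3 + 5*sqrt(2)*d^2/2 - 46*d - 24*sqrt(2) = (d - 4*sqrt(2))*(d + sqrt(2)/2)*(d + 6*sqrt(2))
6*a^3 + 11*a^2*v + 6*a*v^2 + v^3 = (a + v)*(2*a + v)*(3*a + v)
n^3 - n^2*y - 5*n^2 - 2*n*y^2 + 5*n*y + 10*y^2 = (n - 5)*(n - 2*y)*(n + y)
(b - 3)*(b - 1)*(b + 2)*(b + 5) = b^4 + 3*b^3 - 15*b^2 - 19*b + 30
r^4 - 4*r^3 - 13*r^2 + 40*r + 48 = (r - 4)^2*(r + 1)*(r + 3)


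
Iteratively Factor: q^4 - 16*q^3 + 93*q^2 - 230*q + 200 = (q - 5)*(q^3 - 11*q^2 + 38*q - 40) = (q - 5)^2*(q^2 - 6*q + 8) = (q - 5)^2*(q - 4)*(q - 2)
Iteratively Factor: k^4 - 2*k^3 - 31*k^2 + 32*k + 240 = (k + 3)*(k^3 - 5*k^2 - 16*k + 80) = (k + 3)*(k + 4)*(k^2 - 9*k + 20) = (k - 5)*(k + 3)*(k + 4)*(k - 4)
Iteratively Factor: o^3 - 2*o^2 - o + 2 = (o - 2)*(o^2 - 1) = (o - 2)*(o - 1)*(o + 1)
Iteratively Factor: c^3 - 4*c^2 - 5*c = (c - 5)*(c^2 + c) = c*(c - 5)*(c + 1)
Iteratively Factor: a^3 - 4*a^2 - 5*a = (a + 1)*(a^2 - 5*a) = a*(a + 1)*(a - 5)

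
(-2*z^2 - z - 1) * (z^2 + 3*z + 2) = -2*z^4 - 7*z^3 - 8*z^2 - 5*z - 2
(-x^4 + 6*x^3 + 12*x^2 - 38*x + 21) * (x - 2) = -x^5 + 8*x^4 - 62*x^2 + 97*x - 42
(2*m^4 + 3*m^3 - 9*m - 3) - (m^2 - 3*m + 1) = 2*m^4 + 3*m^3 - m^2 - 6*m - 4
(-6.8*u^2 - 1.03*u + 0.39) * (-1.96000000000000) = 13.328*u^2 + 2.0188*u - 0.7644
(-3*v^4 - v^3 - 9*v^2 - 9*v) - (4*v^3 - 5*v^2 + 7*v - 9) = -3*v^4 - 5*v^3 - 4*v^2 - 16*v + 9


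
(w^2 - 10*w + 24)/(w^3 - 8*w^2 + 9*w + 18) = (w - 4)/(w^2 - 2*w - 3)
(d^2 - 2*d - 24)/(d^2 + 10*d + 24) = (d - 6)/(d + 6)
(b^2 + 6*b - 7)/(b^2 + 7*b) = (b - 1)/b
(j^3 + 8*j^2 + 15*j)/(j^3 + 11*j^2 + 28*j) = (j^2 + 8*j + 15)/(j^2 + 11*j + 28)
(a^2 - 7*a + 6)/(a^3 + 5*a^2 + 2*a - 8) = (a - 6)/(a^2 + 6*a + 8)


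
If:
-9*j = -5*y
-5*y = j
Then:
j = 0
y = 0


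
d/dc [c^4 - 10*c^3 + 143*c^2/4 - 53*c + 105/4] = 4*c^3 - 30*c^2 + 143*c/2 - 53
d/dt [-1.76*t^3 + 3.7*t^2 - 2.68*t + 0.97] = -5.28*t^2 + 7.4*t - 2.68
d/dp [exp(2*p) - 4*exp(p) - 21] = 2*(exp(p) - 2)*exp(p)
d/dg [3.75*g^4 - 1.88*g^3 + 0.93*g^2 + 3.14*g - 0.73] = 15.0*g^3 - 5.64*g^2 + 1.86*g + 3.14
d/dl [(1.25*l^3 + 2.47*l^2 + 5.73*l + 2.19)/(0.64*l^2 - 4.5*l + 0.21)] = (0.8*l^4 - 11.25*l^3 - 13.9947*l^2 - 1.7658*l + 11.0583)/(0.4096*l^4 - 5.76*l^3 + 20.5188*l^2 - 1.89*l + 0.0441)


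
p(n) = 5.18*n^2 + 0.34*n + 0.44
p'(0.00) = 0.34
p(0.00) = 0.44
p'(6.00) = 62.50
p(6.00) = 188.96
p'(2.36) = 24.79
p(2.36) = 30.09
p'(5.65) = 58.87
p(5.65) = 167.72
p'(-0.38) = -3.60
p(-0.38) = 1.06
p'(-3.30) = -33.85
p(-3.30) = 55.73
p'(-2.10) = -21.42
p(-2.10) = 22.57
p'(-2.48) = -25.35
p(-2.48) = 31.46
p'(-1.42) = -14.37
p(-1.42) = 10.40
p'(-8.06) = -83.16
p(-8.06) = 334.21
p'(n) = 10.36*n + 0.34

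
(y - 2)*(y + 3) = y^2 + y - 6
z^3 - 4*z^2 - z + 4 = (z - 4)*(z - 1)*(z + 1)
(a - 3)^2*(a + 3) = a^3 - 3*a^2 - 9*a + 27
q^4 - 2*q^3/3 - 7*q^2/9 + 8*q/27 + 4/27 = (q - 1)*(q - 2/3)*(q + 1/3)*(q + 2/3)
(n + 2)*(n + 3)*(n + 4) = n^3 + 9*n^2 + 26*n + 24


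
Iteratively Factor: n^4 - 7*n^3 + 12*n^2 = (n - 4)*(n^3 - 3*n^2) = n*(n - 4)*(n^2 - 3*n) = n^2*(n - 4)*(n - 3)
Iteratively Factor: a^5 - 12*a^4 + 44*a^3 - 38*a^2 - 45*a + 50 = (a - 5)*(a^4 - 7*a^3 + 9*a^2 + 7*a - 10) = (a - 5)*(a + 1)*(a^3 - 8*a^2 + 17*a - 10) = (a - 5)*(a - 1)*(a + 1)*(a^2 - 7*a + 10) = (a - 5)*(a - 2)*(a - 1)*(a + 1)*(a - 5)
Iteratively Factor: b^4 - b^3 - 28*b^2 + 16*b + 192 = (b - 4)*(b^3 + 3*b^2 - 16*b - 48) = (b - 4)*(b + 3)*(b^2 - 16) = (b - 4)*(b + 3)*(b + 4)*(b - 4)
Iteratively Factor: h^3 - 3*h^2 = (h)*(h^2 - 3*h) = h^2*(h - 3)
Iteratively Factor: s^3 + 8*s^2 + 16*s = (s + 4)*(s^2 + 4*s) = (s + 4)^2*(s)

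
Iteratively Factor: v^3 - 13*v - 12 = (v - 4)*(v^2 + 4*v + 3) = (v - 4)*(v + 3)*(v + 1)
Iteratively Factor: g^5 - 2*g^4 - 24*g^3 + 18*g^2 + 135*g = (g + 3)*(g^4 - 5*g^3 - 9*g^2 + 45*g) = g*(g + 3)*(g^3 - 5*g^2 - 9*g + 45) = g*(g + 3)^2*(g^2 - 8*g + 15) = g*(g - 3)*(g + 3)^2*(g - 5)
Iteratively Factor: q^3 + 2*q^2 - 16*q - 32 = (q - 4)*(q^2 + 6*q + 8) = (q - 4)*(q + 2)*(q + 4)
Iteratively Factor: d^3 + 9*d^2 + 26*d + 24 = (d + 4)*(d^2 + 5*d + 6) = (d + 2)*(d + 4)*(d + 3)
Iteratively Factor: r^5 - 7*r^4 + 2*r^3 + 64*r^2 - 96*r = (r)*(r^4 - 7*r^3 + 2*r^2 + 64*r - 96) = r*(r + 3)*(r^3 - 10*r^2 + 32*r - 32) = r*(r - 4)*(r + 3)*(r^2 - 6*r + 8) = r*(r - 4)*(r - 2)*(r + 3)*(r - 4)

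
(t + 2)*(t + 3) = t^2 + 5*t + 6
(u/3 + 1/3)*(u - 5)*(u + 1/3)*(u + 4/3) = u^4/3 - 7*u^3/9 - 101*u^2/27 - 91*u/27 - 20/27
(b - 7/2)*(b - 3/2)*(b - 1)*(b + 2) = b^4 - 4*b^3 - 7*b^2/4 + 61*b/4 - 21/2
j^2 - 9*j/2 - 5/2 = (j - 5)*(j + 1/2)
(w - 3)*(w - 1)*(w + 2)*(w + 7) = w^4 + 5*w^3 - 19*w^2 - 29*w + 42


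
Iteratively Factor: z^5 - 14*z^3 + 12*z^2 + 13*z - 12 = (z - 3)*(z^4 + 3*z^3 - 5*z^2 - 3*z + 4) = (z - 3)*(z - 1)*(z^3 + 4*z^2 - z - 4) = (z - 3)*(z - 1)^2*(z^2 + 5*z + 4) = (z - 3)*(z - 1)^2*(z + 4)*(z + 1)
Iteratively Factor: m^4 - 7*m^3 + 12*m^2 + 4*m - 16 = (m + 1)*(m^3 - 8*m^2 + 20*m - 16) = (m - 2)*(m + 1)*(m^2 - 6*m + 8) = (m - 4)*(m - 2)*(m + 1)*(m - 2)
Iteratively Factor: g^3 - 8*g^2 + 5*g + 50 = (g - 5)*(g^2 - 3*g - 10) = (g - 5)*(g + 2)*(g - 5)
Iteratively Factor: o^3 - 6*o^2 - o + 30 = (o + 2)*(o^2 - 8*o + 15) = (o - 3)*(o + 2)*(o - 5)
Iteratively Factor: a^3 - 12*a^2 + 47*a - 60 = (a - 4)*(a^2 - 8*a + 15) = (a - 5)*(a - 4)*(a - 3)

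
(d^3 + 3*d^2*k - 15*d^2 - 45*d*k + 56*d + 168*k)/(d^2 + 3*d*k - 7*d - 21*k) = d - 8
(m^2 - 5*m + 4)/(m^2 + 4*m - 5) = (m - 4)/(m + 5)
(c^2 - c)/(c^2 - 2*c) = (c - 1)/(c - 2)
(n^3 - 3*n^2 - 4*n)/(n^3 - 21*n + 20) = n*(n + 1)/(n^2 + 4*n - 5)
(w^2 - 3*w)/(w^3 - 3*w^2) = 1/w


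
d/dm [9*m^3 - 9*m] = 27*m^2 - 9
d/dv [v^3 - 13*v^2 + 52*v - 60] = 3*v^2 - 26*v + 52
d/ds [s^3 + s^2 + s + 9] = 3*s^2 + 2*s + 1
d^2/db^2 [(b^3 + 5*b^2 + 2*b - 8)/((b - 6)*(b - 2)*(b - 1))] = 4*(7*b^3 - 6*b^2 - 204*b + 568)/(b^6 - 24*b^5 + 228*b^4 - 1088*b^3 + 2736*b^2 - 3456*b + 1728)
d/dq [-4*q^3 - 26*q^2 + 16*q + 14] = -12*q^2 - 52*q + 16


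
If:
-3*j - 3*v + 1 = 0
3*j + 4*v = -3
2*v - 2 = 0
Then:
No Solution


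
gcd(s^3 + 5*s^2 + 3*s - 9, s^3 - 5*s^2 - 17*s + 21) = s^2 + 2*s - 3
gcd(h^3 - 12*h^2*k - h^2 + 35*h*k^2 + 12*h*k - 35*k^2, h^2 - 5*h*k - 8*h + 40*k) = h - 5*k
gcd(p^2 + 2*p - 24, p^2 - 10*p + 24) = p - 4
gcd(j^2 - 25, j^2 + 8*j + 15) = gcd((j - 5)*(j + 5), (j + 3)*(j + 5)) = j + 5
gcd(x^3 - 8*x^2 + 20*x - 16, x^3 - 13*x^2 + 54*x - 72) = x - 4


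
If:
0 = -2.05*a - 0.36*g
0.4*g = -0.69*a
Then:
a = 0.00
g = 0.00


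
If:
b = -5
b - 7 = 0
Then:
No Solution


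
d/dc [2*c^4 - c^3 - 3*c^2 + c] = 8*c^3 - 3*c^2 - 6*c + 1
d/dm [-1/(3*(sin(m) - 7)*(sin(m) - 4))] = (2*sin(m) - 11)*cos(m)/(3*(sin(m) - 7)^2*(sin(m) - 4)^2)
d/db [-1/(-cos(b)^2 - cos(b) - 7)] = (2*cos(b) + 1)*sin(b)/(cos(b)^2 + cos(b) + 7)^2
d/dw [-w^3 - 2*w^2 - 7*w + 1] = -3*w^2 - 4*w - 7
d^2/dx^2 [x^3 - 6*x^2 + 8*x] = 6*x - 12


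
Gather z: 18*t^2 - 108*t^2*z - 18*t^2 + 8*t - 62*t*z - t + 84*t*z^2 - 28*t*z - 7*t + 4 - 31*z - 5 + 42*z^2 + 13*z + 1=z^2*(84*t + 42) + z*(-108*t^2 - 90*t - 18)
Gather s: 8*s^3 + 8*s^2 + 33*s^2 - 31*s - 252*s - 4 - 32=8*s^3 + 41*s^2 - 283*s - 36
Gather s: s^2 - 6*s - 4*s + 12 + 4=s^2 - 10*s + 16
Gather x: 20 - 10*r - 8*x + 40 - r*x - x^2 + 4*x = -10*r - x^2 + x*(-r - 4) + 60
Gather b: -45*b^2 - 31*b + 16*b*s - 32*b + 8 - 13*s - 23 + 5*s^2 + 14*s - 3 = -45*b^2 + b*(16*s - 63) + 5*s^2 + s - 18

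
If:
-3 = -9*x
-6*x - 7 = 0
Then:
No Solution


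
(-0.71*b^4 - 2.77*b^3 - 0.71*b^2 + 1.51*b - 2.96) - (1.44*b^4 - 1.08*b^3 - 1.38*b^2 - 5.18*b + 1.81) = -2.15*b^4 - 1.69*b^3 + 0.67*b^2 + 6.69*b - 4.77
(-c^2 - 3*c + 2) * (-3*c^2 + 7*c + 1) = 3*c^4 + 2*c^3 - 28*c^2 + 11*c + 2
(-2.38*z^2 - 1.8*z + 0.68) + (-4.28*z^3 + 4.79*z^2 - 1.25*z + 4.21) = -4.28*z^3 + 2.41*z^2 - 3.05*z + 4.89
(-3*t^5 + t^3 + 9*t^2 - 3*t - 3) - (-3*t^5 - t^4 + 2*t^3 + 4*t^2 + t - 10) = t^4 - t^3 + 5*t^2 - 4*t + 7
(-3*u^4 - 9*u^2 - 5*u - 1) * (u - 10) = -3*u^5 + 30*u^4 - 9*u^3 + 85*u^2 + 49*u + 10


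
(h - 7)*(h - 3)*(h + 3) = h^3 - 7*h^2 - 9*h + 63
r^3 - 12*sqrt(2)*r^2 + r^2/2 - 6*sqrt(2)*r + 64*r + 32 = (r + 1/2)*(r - 8*sqrt(2))*(r - 4*sqrt(2))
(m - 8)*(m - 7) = m^2 - 15*m + 56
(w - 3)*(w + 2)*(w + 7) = w^3 + 6*w^2 - 13*w - 42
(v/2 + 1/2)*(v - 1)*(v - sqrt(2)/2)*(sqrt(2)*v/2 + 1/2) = sqrt(2)*v^4/4 - 3*sqrt(2)*v^2/8 + sqrt(2)/8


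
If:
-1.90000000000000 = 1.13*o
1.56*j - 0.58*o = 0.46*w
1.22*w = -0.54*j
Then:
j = -0.55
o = -1.68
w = 0.24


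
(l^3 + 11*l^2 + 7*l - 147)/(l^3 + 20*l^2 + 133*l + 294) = (l - 3)/(l + 6)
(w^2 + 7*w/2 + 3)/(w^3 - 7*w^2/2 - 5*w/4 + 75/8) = 4*(w + 2)/(4*w^2 - 20*w + 25)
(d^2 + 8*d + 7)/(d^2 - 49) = (d + 1)/(d - 7)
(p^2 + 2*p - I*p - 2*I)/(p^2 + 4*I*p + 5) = (p + 2)/(p + 5*I)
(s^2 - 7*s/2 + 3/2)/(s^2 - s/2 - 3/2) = (-2*s^2 + 7*s - 3)/(-2*s^2 + s + 3)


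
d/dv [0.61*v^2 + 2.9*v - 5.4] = 1.22*v + 2.9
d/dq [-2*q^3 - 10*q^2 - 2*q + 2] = -6*q^2 - 20*q - 2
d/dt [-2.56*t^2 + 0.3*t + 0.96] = 0.3 - 5.12*t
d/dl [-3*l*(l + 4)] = -6*l - 12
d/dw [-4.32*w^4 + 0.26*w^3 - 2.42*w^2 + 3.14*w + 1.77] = -17.28*w^3 + 0.78*w^2 - 4.84*w + 3.14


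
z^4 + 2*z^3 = z^3*(z + 2)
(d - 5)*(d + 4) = d^2 - d - 20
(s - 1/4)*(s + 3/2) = s^2 + 5*s/4 - 3/8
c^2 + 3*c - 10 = (c - 2)*(c + 5)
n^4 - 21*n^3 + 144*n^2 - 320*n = n*(n - 8)^2*(n - 5)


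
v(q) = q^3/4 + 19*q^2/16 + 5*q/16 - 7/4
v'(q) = 3*q^2/4 + 19*q/8 + 5/16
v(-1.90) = 0.23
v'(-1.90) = -1.49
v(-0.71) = -1.46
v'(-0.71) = -1.00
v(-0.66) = -1.51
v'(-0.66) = -0.93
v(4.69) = 51.63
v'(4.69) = 27.95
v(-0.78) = -1.39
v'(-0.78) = -1.08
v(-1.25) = -0.77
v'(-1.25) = -1.48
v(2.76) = 13.41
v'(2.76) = 12.58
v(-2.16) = 0.60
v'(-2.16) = -1.32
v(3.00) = 16.62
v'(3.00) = 14.19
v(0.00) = -1.75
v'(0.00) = 0.31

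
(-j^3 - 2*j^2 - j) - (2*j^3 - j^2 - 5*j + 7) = -3*j^3 - j^2 + 4*j - 7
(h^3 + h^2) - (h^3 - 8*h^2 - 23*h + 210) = 9*h^2 + 23*h - 210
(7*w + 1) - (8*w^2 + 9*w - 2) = -8*w^2 - 2*w + 3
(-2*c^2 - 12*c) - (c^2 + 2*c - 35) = -3*c^2 - 14*c + 35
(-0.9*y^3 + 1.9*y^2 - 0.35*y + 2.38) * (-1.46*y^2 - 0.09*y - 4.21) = 1.314*y^5 - 2.693*y^4 + 4.129*y^3 - 11.4423*y^2 + 1.2593*y - 10.0198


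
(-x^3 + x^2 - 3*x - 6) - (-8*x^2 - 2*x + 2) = -x^3 + 9*x^2 - x - 8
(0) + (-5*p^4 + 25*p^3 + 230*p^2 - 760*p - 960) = -5*p^4 + 25*p^3 + 230*p^2 - 760*p - 960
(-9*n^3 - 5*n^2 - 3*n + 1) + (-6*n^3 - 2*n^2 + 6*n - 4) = -15*n^3 - 7*n^2 + 3*n - 3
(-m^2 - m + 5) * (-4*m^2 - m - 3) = 4*m^4 + 5*m^3 - 16*m^2 - 2*m - 15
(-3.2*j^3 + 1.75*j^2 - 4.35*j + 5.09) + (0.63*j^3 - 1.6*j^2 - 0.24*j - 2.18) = -2.57*j^3 + 0.15*j^2 - 4.59*j + 2.91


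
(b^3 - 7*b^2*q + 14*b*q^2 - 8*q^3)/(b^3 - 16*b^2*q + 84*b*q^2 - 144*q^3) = (b^2 - 3*b*q + 2*q^2)/(b^2 - 12*b*q + 36*q^2)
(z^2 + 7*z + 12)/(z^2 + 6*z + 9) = (z + 4)/(z + 3)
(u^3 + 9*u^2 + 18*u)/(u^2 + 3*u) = u + 6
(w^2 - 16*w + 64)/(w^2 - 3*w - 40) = (w - 8)/(w + 5)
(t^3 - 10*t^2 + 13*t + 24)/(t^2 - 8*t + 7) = (t^3 - 10*t^2 + 13*t + 24)/(t^2 - 8*t + 7)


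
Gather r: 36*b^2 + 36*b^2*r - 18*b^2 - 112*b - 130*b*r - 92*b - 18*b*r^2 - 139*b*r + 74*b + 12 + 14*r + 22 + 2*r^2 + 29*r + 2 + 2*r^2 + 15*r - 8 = 18*b^2 - 130*b + r^2*(4 - 18*b) + r*(36*b^2 - 269*b + 58) + 28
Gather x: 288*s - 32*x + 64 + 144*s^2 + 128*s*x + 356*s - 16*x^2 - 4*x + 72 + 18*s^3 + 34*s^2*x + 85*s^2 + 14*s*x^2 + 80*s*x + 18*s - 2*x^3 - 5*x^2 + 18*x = 18*s^3 + 229*s^2 + 662*s - 2*x^3 + x^2*(14*s - 21) + x*(34*s^2 + 208*s - 18) + 136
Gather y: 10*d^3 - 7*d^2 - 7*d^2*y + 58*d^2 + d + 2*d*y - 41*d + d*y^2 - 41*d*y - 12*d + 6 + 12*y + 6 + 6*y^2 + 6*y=10*d^3 + 51*d^2 - 52*d + y^2*(d + 6) + y*(-7*d^2 - 39*d + 18) + 12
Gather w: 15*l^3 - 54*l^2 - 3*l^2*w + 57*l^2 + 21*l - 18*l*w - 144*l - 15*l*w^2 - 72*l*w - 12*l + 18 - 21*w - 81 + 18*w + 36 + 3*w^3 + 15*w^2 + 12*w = 15*l^3 + 3*l^2 - 135*l + 3*w^3 + w^2*(15 - 15*l) + w*(-3*l^2 - 90*l + 9) - 27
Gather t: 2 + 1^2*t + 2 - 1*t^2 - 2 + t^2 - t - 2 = 0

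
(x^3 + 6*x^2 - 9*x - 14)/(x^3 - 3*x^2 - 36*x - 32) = (x^2 + 5*x - 14)/(x^2 - 4*x - 32)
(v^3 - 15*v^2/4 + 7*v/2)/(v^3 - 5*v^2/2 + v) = (4*v - 7)/(2*(2*v - 1))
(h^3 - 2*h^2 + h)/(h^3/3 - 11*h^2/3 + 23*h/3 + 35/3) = 3*h*(h^2 - 2*h + 1)/(h^3 - 11*h^2 + 23*h + 35)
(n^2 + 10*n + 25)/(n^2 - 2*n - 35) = (n + 5)/(n - 7)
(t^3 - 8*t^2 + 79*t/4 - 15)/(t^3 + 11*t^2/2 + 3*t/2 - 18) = (t^2 - 13*t/2 + 10)/(t^2 + 7*t + 12)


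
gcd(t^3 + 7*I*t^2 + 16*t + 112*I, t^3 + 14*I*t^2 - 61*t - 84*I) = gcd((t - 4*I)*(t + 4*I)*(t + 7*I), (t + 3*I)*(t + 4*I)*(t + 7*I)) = t^2 + 11*I*t - 28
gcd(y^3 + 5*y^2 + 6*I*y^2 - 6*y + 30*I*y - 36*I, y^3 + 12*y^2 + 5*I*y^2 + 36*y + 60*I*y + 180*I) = y + 6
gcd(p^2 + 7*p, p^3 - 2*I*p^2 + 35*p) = p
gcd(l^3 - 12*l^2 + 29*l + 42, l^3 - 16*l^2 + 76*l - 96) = l - 6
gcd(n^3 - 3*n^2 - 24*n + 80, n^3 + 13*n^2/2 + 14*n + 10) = 1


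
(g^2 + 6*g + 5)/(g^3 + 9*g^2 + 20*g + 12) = (g + 5)/(g^2 + 8*g + 12)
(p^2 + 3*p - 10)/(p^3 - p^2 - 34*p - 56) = (-p^2 - 3*p + 10)/(-p^3 + p^2 + 34*p + 56)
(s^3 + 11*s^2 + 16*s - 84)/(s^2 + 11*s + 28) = (s^2 + 4*s - 12)/(s + 4)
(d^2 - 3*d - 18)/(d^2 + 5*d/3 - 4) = 3*(d - 6)/(3*d - 4)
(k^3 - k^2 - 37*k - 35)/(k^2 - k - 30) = (k^2 - 6*k - 7)/(k - 6)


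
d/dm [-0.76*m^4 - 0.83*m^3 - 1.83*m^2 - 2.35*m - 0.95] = -3.04*m^3 - 2.49*m^2 - 3.66*m - 2.35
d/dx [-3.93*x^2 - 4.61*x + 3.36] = -7.86*x - 4.61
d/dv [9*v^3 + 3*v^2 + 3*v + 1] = 27*v^2 + 6*v + 3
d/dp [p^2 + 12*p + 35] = 2*p + 12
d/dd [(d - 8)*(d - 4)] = 2*d - 12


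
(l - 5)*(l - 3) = l^2 - 8*l + 15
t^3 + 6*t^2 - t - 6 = (t - 1)*(t + 1)*(t + 6)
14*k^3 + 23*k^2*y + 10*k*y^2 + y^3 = (k + y)*(2*k + y)*(7*k + y)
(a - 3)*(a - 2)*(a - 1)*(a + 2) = a^4 - 4*a^3 - a^2 + 16*a - 12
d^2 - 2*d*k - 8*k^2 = (d - 4*k)*(d + 2*k)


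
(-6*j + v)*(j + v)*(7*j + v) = -42*j^3 - 41*j^2*v + 2*j*v^2 + v^3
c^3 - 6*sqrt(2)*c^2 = c^2*(c - 6*sqrt(2))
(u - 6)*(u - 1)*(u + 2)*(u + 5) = u^4 - 33*u^2 - 28*u + 60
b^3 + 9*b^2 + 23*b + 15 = (b + 1)*(b + 3)*(b + 5)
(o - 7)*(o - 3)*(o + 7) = o^3 - 3*o^2 - 49*o + 147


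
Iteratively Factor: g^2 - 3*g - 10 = (g - 5)*(g + 2)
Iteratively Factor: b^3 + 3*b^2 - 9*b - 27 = (b + 3)*(b^2 - 9) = (b + 3)^2*(b - 3)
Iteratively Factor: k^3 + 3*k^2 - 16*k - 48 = (k - 4)*(k^2 + 7*k + 12) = (k - 4)*(k + 4)*(k + 3)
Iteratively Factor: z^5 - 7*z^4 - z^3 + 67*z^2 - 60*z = (z - 4)*(z^4 - 3*z^3 - 13*z^2 + 15*z) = z*(z - 4)*(z^3 - 3*z^2 - 13*z + 15) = z*(z - 4)*(z - 1)*(z^2 - 2*z - 15) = z*(z - 5)*(z - 4)*(z - 1)*(z + 3)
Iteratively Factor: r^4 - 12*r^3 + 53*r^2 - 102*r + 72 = (r - 3)*(r^3 - 9*r^2 + 26*r - 24) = (r - 3)^2*(r^2 - 6*r + 8) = (r - 3)^2*(r - 2)*(r - 4)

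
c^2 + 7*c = c*(c + 7)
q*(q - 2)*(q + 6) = q^3 + 4*q^2 - 12*q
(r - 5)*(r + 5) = r^2 - 25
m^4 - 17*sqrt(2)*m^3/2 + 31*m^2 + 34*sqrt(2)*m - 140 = (m - 2)*(m + 2)*(m - 5*sqrt(2))*(m - 7*sqrt(2)/2)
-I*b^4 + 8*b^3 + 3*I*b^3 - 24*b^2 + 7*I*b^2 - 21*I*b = b*(b - 3)*(b + 7*I)*(-I*b + 1)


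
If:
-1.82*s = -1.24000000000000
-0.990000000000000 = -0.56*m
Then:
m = 1.77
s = 0.68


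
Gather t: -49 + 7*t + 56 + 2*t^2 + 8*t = 2*t^2 + 15*t + 7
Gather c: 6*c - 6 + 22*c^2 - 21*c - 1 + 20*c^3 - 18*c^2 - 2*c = 20*c^3 + 4*c^2 - 17*c - 7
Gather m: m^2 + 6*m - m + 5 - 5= m^2 + 5*m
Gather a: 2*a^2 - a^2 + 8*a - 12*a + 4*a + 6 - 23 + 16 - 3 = a^2 - 4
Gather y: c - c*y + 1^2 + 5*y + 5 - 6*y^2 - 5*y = -c*y + c - 6*y^2 + 6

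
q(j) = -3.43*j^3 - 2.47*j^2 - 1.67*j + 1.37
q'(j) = -10.29*j^2 - 4.94*j - 1.67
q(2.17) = -48.93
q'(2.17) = -60.84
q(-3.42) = 115.40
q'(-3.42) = -105.13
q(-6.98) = 1059.12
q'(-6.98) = -468.52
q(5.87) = -787.30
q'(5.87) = -385.23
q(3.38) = -164.94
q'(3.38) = -135.92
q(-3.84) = 165.58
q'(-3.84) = -134.43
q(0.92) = -4.93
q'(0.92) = -14.92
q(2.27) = -55.27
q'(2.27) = -65.91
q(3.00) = -118.48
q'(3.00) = -109.10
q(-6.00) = 663.35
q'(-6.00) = -342.47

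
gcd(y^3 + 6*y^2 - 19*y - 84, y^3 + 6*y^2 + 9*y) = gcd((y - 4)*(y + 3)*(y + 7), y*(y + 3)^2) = y + 3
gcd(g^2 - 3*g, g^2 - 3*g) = g^2 - 3*g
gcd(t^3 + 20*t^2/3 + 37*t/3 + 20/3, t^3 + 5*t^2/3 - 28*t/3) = t + 4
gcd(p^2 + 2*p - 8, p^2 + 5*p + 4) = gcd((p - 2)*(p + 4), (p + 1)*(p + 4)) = p + 4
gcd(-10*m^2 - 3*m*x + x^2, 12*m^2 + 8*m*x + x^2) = 2*m + x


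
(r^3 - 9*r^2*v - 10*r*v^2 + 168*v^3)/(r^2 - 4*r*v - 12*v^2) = (r^2 - 3*r*v - 28*v^2)/(r + 2*v)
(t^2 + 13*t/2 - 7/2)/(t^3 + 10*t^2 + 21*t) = (t - 1/2)/(t*(t + 3))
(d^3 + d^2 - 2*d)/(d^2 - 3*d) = (d^2 + d - 2)/(d - 3)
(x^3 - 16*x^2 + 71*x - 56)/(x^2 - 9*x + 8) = x - 7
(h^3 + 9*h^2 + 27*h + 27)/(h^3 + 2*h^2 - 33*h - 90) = (h^2 + 6*h + 9)/(h^2 - h - 30)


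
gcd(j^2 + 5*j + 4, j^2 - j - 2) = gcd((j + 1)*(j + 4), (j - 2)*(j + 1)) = j + 1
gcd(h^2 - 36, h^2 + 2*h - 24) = h + 6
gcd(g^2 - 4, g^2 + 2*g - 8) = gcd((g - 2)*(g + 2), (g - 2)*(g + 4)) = g - 2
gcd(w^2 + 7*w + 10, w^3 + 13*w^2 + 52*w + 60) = w^2 + 7*w + 10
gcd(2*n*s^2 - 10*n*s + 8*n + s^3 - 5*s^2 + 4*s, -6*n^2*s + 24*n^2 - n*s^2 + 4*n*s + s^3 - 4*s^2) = 2*n*s - 8*n + s^2 - 4*s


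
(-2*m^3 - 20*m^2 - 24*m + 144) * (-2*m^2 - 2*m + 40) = 4*m^5 + 44*m^4 + 8*m^3 - 1040*m^2 - 1248*m + 5760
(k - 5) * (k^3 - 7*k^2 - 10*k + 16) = k^4 - 12*k^3 + 25*k^2 + 66*k - 80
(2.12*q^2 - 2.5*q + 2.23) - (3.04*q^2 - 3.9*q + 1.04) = -0.92*q^2 + 1.4*q + 1.19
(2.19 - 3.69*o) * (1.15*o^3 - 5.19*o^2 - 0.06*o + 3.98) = -4.2435*o^4 + 21.6696*o^3 - 11.1447*o^2 - 14.8176*o + 8.7162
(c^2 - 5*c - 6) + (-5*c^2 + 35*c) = -4*c^2 + 30*c - 6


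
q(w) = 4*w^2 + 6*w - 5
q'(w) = 8*w + 6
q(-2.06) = -0.39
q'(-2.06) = -10.48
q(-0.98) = -7.04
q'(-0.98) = -1.84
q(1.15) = 7.19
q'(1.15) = 15.20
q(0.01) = -4.94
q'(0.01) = 6.08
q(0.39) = -2.05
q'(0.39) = 9.12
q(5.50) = 149.00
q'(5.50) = 50.00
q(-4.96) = 63.65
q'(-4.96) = -33.68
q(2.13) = 25.93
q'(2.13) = 23.04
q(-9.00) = 265.00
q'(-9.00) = -66.00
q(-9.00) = 265.00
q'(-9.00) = -66.00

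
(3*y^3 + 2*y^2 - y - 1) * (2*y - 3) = 6*y^4 - 5*y^3 - 8*y^2 + y + 3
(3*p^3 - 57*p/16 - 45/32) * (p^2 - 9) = 3*p^5 - 489*p^3/16 - 45*p^2/32 + 513*p/16 + 405/32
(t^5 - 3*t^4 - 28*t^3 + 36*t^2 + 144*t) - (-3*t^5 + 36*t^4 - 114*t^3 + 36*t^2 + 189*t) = 4*t^5 - 39*t^4 + 86*t^3 - 45*t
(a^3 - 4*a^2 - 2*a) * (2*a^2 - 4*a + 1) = 2*a^5 - 12*a^4 + 13*a^3 + 4*a^2 - 2*a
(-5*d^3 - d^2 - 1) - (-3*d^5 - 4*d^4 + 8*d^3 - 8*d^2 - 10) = 3*d^5 + 4*d^4 - 13*d^3 + 7*d^2 + 9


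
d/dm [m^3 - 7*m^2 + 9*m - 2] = 3*m^2 - 14*m + 9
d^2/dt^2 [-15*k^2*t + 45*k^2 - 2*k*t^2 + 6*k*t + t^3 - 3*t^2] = -4*k + 6*t - 6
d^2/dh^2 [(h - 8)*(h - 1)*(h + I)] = 6*h - 18 + 2*I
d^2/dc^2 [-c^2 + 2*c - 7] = -2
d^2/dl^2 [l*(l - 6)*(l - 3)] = 6*l - 18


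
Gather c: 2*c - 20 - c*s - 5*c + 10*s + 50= c*(-s - 3) + 10*s + 30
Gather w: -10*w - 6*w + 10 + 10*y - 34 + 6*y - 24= -16*w + 16*y - 48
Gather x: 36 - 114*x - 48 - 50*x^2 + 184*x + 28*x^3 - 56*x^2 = 28*x^3 - 106*x^2 + 70*x - 12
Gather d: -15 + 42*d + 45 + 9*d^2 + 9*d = 9*d^2 + 51*d + 30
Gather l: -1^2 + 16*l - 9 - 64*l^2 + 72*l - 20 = -64*l^2 + 88*l - 30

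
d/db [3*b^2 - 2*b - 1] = 6*b - 2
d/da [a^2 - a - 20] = 2*a - 1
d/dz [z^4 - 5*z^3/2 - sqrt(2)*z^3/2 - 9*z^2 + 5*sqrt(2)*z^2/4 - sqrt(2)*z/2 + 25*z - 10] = 4*z^3 - 15*z^2/2 - 3*sqrt(2)*z^2/2 - 18*z + 5*sqrt(2)*z/2 - sqrt(2)/2 + 25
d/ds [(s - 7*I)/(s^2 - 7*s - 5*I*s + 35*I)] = (-s^2 + 14*I*s + 35 - 14*I)/(s^4 + s^3*(-14 - 10*I) + s^2*(24 + 140*I) + s*(350 - 490*I) - 1225)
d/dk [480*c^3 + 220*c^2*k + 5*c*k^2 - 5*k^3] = 220*c^2 + 10*c*k - 15*k^2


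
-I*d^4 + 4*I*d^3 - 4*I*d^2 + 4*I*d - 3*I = (d - 3)*(d - I)*(d + I)*(-I*d + I)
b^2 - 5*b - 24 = (b - 8)*(b + 3)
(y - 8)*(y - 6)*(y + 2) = y^3 - 12*y^2 + 20*y + 96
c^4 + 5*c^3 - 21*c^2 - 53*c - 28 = (c - 4)*(c + 1)^2*(c + 7)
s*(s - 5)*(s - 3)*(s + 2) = s^4 - 6*s^3 - s^2 + 30*s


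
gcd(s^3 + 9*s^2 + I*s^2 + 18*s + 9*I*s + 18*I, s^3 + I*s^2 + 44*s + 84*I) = 1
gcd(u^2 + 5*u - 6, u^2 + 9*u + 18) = u + 6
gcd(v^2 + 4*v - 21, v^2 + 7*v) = v + 7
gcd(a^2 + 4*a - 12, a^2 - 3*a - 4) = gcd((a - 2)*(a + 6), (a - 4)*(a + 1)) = 1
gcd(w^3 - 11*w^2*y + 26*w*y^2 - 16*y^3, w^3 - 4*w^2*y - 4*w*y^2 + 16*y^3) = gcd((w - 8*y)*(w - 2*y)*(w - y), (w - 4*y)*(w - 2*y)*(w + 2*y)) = -w + 2*y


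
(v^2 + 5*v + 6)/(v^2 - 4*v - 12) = (v + 3)/(v - 6)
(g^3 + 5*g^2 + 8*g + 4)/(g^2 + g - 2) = (g^2 + 3*g + 2)/(g - 1)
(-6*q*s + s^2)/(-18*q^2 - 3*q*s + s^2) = s/(3*q + s)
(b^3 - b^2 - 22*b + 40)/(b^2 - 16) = (b^2 + 3*b - 10)/(b + 4)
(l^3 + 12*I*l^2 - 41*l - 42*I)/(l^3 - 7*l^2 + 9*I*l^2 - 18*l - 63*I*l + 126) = (l^2 + 9*I*l - 14)/(l^2 + l*(-7 + 6*I) - 42*I)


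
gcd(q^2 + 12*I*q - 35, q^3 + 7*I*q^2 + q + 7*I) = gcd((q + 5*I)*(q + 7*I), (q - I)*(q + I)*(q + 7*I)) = q + 7*I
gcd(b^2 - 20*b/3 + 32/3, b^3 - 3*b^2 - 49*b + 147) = 1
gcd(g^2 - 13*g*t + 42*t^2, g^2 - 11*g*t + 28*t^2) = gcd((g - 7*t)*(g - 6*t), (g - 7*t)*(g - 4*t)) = -g + 7*t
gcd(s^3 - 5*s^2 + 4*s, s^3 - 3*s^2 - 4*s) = s^2 - 4*s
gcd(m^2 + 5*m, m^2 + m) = m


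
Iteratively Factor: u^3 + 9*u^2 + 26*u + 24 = (u + 4)*(u^2 + 5*u + 6) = (u + 3)*(u + 4)*(u + 2)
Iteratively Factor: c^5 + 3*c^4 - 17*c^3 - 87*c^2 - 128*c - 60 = (c + 1)*(c^4 + 2*c^3 - 19*c^2 - 68*c - 60) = (c + 1)*(c + 2)*(c^3 - 19*c - 30) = (c - 5)*(c + 1)*(c + 2)*(c^2 + 5*c + 6) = (c - 5)*(c + 1)*(c + 2)^2*(c + 3)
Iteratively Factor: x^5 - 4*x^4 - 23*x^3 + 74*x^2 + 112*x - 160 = (x + 2)*(x^4 - 6*x^3 - 11*x^2 + 96*x - 80) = (x - 4)*(x + 2)*(x^3 - 2*x^2 - 19*x + 20) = (x - 4)*(x - 1)*(x + 2)*(x^2 - x - 20) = (x - 5)*(x - 4)*(x - 1)*(x + 2)*(x + 4)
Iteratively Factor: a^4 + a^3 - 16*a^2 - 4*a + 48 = (a + 2)*(a^3 - a^2 - 14*a + 24) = (a + 2)*(a + 4)*(a^2 - 5*a + 6) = (a - 3)*(a + 2)*(a + 4)*(a - 2)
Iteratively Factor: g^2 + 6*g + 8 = (g + 4)*(g + 2)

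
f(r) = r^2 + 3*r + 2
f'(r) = 2*r + 3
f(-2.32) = 0.42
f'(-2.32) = -1.64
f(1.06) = 6.30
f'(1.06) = 5.12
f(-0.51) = 0.73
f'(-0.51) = 1.98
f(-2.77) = 1.36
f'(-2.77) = -2.54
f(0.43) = 3.47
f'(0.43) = 3.86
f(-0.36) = 1.05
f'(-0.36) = 2.28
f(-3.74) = 4.77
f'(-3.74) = -4.48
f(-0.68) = 0.42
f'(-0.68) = 1.64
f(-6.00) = 20.00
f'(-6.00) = -9.00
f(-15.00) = 182.00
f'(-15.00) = -27.00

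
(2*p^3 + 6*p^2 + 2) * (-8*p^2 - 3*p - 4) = -16*p^5 - 54*p^4 - 26*p^3 - 40*p^2 - 6*p - 8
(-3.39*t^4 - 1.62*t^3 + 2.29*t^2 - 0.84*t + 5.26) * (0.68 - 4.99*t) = 16.9161*t^5 + 5.7786*t^4 - 12.5287*t^3 + 5.7488*t^2 - 26.8186*t + 3.5768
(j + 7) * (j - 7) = j^2 - 49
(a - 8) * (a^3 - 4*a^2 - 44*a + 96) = a^4 - 12*a^3 - 12*a^2 + 448*a - 768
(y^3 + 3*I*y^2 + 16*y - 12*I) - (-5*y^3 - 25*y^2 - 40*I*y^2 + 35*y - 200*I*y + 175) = 6*y^3 + 25*y^2 + 43*I*y^2 - 19*y + 200*I*y - 175 - 12*I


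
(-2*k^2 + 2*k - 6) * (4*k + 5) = -8*k^3 - 2*k^2 - 14*k - 30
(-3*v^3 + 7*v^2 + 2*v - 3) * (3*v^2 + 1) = -9*v^5 + 21*v^4 + 3*v^3 - 2*v^2 + 2*v - 3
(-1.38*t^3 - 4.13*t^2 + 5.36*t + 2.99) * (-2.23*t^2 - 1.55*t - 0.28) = 3.0774*t^5 + 11.3489*t^4 - 5.1649*t^3 - 13.8193*t^2 - 6.1353*t - 0.8372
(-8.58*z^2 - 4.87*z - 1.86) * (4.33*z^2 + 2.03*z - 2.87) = -37.1514*z^4 - 38.5045*z^3 + 6.6847*z^2 + 10.2011*z + 5.3382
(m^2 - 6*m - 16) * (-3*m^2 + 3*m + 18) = -3*m^4 + 21*m^3 + 48*m^2 - 156*m - 288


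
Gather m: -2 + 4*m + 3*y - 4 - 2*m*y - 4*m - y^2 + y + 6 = -2*m*y - y^2 + 4*y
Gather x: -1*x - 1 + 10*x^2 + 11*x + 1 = 10*x^2 + 10*x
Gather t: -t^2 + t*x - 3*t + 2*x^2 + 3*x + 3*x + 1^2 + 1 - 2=-t^2 + t*(x - 3) + 2*x^2 + 6*x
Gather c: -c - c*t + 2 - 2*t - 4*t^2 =c*(-t - 1) - 4*t^2 - 2*t + 2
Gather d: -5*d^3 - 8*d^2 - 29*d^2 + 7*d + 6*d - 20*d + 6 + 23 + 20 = -5*d^3 - 37*d^2 - 7*d + 49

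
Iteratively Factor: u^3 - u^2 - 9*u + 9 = (u - 1)*(u^2 - 9) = (u - 3)*(u - 1)*(u + 3)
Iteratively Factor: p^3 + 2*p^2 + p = (p + 1)*(p^2 + p) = (p + 1)^2*(p)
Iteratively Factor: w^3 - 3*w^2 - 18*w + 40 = (w + 4)*(w^2 - 7*w + 10) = (w - 5)*(w + 4)*(w - 2)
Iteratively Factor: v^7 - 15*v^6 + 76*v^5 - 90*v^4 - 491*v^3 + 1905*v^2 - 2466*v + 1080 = (v - 3)*(v^6 - 12*v^5 + 40*v^4 + 30*v^3 - 401*v^2 + 702*v - 360) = (v - 3)*(v - 2)*(v^5 - 10*v^4 + 20*v^3 + 70*v^2 - 261*v + 180) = (v - 5)*(v - 3)*(v - 2)*(v^4 - 5*v^3 - 5*v^2 + 45*v - 36) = (v - 5)*(v - 3)*(v - 2)*(v - 1)*(v^3 - 4*v^2 - 9*v + 36) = (v - 5)*(v - 3)^2*(v - 2)*(v - 1)*(v^2 - v - 12) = (v - 5)*(v - 4)*(v - 3)^2*(v - 2)*(v - 1)*(v + 3)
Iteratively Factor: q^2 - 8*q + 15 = (q - 5)*(q - 3)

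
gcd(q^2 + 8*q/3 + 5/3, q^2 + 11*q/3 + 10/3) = q + 5/3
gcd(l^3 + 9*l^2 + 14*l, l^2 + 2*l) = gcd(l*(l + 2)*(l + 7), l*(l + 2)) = l^2 + 2*l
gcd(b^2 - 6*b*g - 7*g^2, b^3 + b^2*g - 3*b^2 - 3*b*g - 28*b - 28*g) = b + g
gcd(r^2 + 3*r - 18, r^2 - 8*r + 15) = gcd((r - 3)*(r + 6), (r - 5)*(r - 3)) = r - 3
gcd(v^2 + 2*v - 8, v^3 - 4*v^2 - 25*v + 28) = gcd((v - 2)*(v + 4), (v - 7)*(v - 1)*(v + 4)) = v + 4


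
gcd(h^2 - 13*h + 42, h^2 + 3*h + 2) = 1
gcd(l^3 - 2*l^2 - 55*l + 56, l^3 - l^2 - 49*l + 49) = l^2 + 6*l - 7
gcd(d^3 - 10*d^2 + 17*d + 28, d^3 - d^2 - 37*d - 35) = d^2 - 6*d - 7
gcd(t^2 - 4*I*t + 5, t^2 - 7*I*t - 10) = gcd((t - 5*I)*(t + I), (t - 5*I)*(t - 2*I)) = t - 5*I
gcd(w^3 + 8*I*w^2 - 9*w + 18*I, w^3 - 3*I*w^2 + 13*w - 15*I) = w^2 + 2*I*w + 3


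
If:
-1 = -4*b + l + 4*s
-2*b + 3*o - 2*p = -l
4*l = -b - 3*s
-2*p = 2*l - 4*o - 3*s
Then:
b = 13*s/17 + 4/17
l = -16*s/17 - 1/17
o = -125*s/17 - 11/17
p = -417*s/34 - 21/17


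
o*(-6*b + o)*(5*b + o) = -30*b^2*o - b*o^2 + o^3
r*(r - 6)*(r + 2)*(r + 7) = r^4 + 3*r^3 - 40*r^2 - 84*r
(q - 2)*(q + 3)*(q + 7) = q^3 + 8*q^2 + q - 42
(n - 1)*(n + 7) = n^2 + 6*n - 7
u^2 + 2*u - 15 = (u - 3)*(u + 5)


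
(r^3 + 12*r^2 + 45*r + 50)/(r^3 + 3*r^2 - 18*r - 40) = (r + 5)/(r - 4)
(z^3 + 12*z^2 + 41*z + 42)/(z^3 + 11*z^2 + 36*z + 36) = (z + 7)/(z + 6)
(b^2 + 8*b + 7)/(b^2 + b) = (b + 7)/b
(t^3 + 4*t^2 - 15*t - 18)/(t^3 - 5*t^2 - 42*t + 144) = (t + 1)/(t - 8)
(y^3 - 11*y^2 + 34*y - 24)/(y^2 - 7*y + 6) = y - 4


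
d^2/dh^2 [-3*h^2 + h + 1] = -6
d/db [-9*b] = -9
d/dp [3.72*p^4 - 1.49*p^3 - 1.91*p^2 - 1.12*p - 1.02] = 14.88*p^3 - 4.47*p^2 - 3.82*p - 1.12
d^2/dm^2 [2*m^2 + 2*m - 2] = 4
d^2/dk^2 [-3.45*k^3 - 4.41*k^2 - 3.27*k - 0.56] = -20.7*k - 8.82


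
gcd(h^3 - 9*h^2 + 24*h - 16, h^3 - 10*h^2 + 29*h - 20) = h^2 - 5*h + 4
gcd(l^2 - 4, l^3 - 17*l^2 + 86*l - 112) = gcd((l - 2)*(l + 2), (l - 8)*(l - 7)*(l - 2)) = l - 2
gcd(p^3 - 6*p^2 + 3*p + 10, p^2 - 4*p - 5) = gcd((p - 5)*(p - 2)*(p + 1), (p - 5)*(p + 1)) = p^2 - 4*p - 5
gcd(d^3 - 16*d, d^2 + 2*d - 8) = d + 4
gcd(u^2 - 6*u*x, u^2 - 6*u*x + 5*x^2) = 1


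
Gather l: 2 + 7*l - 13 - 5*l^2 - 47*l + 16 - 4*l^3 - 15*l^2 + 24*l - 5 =-4*l^3 - 20*l^2 - 16*l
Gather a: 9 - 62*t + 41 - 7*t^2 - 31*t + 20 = -7*t^2 - 93*t + 70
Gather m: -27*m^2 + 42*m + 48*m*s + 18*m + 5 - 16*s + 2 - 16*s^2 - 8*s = -27*m^2 + m*(48*s + 60) - 16*s^2 - 24*s + 7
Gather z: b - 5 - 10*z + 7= b - 10*z + 2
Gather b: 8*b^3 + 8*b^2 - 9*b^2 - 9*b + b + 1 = 8*b^3 - b^2 - 8*b + 1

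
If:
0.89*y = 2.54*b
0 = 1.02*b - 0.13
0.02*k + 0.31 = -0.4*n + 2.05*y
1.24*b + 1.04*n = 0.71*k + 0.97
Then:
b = 0.13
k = 0.42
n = 1.07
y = 0.36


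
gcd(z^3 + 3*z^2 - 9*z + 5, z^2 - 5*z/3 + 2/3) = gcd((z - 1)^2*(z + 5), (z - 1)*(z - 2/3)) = z - 1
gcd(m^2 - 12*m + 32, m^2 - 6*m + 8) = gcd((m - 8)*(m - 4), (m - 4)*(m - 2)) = m - 4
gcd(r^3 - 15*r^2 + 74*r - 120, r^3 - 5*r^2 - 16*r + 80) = r^2 - 9*r + 20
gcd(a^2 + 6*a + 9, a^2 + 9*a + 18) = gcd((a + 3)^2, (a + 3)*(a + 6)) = a + 3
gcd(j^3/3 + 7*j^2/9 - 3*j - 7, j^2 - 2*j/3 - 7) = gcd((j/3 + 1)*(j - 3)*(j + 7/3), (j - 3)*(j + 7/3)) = j^2 - 2*j/3 - 7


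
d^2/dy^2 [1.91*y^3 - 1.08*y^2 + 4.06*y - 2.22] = 11.46*y - 2.16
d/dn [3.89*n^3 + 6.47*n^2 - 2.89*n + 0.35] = 11.67*n^2 + 12.94*n - 2.89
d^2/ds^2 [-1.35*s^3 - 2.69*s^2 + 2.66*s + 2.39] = -8.1*s - 5.38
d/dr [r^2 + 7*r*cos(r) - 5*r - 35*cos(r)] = -7*r*sin(r) + 2*r + 35*sin(r) + 7*cos(r) - 5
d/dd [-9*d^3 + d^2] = d*(2 - 27*d)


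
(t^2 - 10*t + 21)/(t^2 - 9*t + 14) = (t - 3)/(t - 2)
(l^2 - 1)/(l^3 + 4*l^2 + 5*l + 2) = (l - 1)/(l^2 + 3*l + 2)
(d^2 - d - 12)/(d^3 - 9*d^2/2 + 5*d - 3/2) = 2*(d^2 - d - 12)/(2*d^3 - 9*d^2 + 10*d - 3)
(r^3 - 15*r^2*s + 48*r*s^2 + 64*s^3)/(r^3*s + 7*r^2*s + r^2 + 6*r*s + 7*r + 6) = (r^3 - 15*r^2*s + 48*r*s^2 + 64*s^3)/(r^3*s + 7*r^2*s + r^2 + 6*r*s + 7*r + 6)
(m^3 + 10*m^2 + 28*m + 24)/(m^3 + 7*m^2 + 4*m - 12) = (m + 2)/(m - 1)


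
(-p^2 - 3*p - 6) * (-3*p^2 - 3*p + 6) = 3*p^4 + 12*p^3 + 21*p^2 - 36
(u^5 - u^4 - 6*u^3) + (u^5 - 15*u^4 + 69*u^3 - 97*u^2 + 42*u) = 2*u^5 - 16*u^4 + 63*u^3 - 97*u^2 + 42*u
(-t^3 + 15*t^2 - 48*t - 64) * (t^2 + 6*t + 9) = -t^5 + 9*t^4 + 33*t^3 - 217*t^2 - 816*t - 576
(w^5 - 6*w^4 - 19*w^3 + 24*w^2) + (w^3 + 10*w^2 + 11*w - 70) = w^5 - 6*w^4 - 18*w^3 + 34*w^2 + 11*w - 70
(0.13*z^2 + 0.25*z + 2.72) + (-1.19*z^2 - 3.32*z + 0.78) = -1.06*z^2 - 3.07*z + 3.5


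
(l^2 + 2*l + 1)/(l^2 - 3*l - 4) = (l + 1)/(l - 4)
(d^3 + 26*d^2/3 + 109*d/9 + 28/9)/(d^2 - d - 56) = (9*d^2 + 15*d + 4)/(9*(d - 8))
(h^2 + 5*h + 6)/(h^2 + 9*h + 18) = (h + 2)/(h + 6)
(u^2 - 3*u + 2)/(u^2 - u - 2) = (u - 1)/(u + 1)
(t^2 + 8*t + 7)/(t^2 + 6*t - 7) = (t + 1)/(t - 1)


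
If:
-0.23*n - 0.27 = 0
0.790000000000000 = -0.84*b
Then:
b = -0.94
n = -1.17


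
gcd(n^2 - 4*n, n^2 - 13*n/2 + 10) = n - 4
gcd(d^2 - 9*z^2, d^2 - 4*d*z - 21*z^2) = d + 3*z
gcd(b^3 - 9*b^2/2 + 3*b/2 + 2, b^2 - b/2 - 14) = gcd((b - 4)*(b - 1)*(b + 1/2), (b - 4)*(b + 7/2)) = b - 4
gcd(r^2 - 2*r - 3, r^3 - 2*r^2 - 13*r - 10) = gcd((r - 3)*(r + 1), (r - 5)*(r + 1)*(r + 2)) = r + 1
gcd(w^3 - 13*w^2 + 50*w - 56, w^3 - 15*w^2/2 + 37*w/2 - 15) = w - 2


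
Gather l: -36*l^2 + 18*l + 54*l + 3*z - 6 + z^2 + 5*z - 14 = -36*l^2 + 72*l + z^2 + 8*z - 20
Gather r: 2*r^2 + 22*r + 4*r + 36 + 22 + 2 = 2*r^2 + 26*r + 60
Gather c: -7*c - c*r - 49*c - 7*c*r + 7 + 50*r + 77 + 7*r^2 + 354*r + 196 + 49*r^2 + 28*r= c*(-8*r - 56) + 56*r^2 + 432*r + 280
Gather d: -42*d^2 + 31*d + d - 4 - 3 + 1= -42*d^2 + 32*d - 6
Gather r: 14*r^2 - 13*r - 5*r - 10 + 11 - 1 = 14*r^2 - 18*r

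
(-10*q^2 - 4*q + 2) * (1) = -10*q^2 - 4*q + 2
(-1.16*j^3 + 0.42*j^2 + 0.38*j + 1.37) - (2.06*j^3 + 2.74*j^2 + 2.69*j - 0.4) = -3.22*j^3 - 2.32*j^2 - 2.31*j + 1.77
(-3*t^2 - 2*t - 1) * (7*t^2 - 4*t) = -21*t^4 - 2*t^3 + t^2 + 4*t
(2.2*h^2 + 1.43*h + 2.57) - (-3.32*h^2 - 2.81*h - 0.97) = 5.52*h^2 + 4.24*h + 3.54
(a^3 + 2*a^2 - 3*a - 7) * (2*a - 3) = 2*a^4 + a^3 - 12*a^2 - 5*a + 21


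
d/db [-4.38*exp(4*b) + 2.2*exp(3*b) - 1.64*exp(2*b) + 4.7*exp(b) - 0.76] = (-17.52*exp(3*b) + 6.6*exp(2*b) - 3.28*exp(b) + 4.7)*exp(b)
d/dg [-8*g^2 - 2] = -16*g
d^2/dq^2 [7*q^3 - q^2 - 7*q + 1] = 42*q - 2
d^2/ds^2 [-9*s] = 0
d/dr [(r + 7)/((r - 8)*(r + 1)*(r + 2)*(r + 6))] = (-3*r^4 - 30*r^3 + 31*r^2 + 728*r + 940)/(r^8 + 2*r^7 - 103*r^6 - 400*r^5 + 2216*r^4 + 15200*r^3 + 31888*r^2 + 28416*r + 9216)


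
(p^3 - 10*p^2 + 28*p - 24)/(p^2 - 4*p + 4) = p - 6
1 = 1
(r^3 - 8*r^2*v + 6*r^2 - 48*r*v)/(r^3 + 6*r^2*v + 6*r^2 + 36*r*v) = (r - 8*v)/(r + 6*v)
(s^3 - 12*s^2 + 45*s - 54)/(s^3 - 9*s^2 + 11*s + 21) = (s^2 - 9*s + 18)/(s^2 - 6*s - 7)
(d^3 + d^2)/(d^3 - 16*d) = d*(d + 1)/(d^2 - 16)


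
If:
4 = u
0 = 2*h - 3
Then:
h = 3/2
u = 4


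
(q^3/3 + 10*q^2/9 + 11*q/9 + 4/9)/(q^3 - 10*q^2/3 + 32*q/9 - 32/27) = 3*(3*q^3 + 10*q^2 + 11*q + 4)/(27*q^3 - 90*q^2 + 96*q - 32)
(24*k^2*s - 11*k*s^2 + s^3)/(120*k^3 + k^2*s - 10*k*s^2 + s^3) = s*(-3*k + s)/(-15*k^2 - 2*k*s + s^2)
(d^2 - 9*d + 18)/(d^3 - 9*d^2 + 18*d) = 1/d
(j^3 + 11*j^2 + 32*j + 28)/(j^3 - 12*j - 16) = (j + 7)/(j - 4)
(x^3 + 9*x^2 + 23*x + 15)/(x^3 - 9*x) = (x^2 + 6*x + 5)/(x*(x - 3))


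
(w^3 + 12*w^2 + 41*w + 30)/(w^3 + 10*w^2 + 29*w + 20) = (w + 6)/(w + 4)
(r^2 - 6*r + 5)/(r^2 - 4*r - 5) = (r - 1)/(r + 1)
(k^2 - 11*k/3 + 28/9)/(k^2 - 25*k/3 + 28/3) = (k - 7/3)/(k - 7)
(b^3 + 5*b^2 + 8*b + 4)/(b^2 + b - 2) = (b^2 + 3*b + 2)/(b - 1)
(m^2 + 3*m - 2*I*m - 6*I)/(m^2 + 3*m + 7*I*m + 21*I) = (m - 2*I)/(m + 7*I)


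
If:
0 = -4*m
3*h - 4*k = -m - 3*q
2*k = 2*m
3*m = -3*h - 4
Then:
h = -4/3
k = 0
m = 0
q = 4/3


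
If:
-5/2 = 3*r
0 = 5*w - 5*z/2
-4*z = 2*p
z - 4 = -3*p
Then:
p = 8/5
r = -5/6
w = -2/5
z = -4/5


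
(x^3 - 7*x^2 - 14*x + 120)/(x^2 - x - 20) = x - 6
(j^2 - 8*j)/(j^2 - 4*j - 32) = j/(j + 4)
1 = 1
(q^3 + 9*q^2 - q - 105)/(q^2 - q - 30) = (q^2 + 4*q - 21)/(q - 6)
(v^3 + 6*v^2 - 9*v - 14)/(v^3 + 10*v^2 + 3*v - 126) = (v^2 - v - 2)/(v^2 + 3*v - 18)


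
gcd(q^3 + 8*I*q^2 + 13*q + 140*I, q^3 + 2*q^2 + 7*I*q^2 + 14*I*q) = q + 7*I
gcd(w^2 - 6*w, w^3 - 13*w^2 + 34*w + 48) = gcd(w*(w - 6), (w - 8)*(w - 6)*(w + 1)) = w - 6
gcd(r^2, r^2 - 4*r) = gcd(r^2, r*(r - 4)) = r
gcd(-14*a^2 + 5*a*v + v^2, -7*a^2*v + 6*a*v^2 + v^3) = 7*a + v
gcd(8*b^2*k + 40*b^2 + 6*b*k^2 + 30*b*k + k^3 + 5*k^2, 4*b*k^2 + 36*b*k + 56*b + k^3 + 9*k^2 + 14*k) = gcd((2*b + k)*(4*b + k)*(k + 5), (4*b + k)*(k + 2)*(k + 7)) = 4*b + k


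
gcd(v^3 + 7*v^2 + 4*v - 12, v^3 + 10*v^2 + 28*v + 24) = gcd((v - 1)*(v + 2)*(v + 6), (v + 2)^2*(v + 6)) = v^2 + 8*v + 12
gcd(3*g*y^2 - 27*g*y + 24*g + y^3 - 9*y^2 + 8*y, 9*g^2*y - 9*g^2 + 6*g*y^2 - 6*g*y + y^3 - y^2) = 3*g*y - 3*g + y^2 - y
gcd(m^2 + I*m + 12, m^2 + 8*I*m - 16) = m + 4*I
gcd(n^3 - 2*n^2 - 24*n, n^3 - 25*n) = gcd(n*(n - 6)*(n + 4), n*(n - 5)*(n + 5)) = n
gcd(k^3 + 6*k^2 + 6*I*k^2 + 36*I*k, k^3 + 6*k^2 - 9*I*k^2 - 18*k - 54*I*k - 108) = k + 6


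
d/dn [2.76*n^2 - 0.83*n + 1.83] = 5.52*n - 0.83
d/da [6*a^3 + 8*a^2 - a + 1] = 18*a^2 + 16*a - 1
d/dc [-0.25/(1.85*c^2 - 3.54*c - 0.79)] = (0.925*c - 0.885)/(-1.85*c^2 + 3.54*c + 0.79)^2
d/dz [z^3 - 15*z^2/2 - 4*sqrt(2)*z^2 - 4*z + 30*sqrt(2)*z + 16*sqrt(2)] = 3*z^2 - 15*z - 8*sqrt(2)*z - 4 + 30*sqrt(2)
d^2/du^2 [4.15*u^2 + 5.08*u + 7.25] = 8.30000000000000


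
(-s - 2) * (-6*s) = 6*s^2 + 12*s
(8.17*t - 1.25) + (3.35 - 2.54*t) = 5.63*t + 2.1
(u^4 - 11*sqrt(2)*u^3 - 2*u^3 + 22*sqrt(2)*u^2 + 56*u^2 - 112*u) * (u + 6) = u^5 - 11*sqrt(2)*u^4 + 4*u^4 - 44*sqrt(2)*u^3 + 44*u^3 + 132*sqrt(2)*u^2 + 224*u^2 - 672*u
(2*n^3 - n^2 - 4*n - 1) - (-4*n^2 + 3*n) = 2*n^3 + 3*n^2 - 7*n - 1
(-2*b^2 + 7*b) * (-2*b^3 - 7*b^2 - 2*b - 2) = 4*b^5 - 45*b^3 - 10*b^2 - 14*b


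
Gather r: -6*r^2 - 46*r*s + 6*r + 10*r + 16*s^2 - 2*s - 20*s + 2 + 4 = -6*r^2 + r*(16 - 46*s) + 16*s^2 - 22*s + 6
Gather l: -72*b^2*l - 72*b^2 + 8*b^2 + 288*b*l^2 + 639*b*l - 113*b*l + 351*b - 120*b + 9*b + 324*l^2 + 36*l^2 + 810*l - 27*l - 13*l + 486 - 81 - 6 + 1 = -64*b^2 + 240*b + l^2*(288*b + 360) + l*(-72*b^2 + 526*b + 770) + 400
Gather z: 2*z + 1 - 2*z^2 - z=-2*z^2 + z + 1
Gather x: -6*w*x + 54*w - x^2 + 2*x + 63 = 54*w - x^2 + x*(2 - 6*w) + 63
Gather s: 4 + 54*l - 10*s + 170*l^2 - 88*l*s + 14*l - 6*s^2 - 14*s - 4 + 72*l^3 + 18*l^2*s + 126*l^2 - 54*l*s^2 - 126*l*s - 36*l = 72*l^3 + 296*l^2 + 32*l + s^2*(-54*l - 6) + s*(18*l^2 - 214*l - 24)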